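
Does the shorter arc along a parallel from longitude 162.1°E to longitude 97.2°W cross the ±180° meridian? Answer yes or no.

Naïve |-97.2 − 162.1| = 259.3° > 180°, so the shorter arc goes the other way round — across 180°.
Signed shortest Δλ = ((-97.2 − 162.1 + 180) mod 360) − 180 = 100.7°.
Going east by 100.7° from +162.1° passes through 180° before reaching -97.2°.

Yes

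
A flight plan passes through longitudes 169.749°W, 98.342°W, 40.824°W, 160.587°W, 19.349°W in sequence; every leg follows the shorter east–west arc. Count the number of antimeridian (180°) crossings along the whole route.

Leg 1: -169.749° → -98.342°, shortest Δλ = 71.407° (east) — does not cross 180°.
Leg 2: -98.342° → -40.824°, shortest Δλ = 57.518° (east) — does not cross 180°.
Leg 3: -40.824° → -160.587°, shortest Δλ = -119.763° (west) — does not cross 180°.
Leg 4: -160.587° → -19.349°, shortest Δλ = 141.238° (east) — does not cross 180°.
Total crossings: 0.

0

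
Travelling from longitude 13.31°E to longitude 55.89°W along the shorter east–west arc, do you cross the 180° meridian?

No

Signed shortest Δλ = ((-55.89 − 13.31 + 180) mod 360) − 180 = -69.2°.
Going west by 69.2° from +13.31° reaches -55.89° without touching 180°.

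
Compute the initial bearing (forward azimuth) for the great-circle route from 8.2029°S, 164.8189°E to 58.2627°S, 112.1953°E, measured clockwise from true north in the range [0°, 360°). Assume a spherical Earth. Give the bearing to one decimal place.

Δλ = 112.1953 − 164.8189 = -52.6236°.
θ = atan2( sin Δλ · cos φ₂ , cos φ₁ · sin φ₂ − sin φ₁ · cos φ₂ · cos Δλ )
  = atan2(-0.41801, -0.79621) = -152.300° → normalised to [0°, 360°): 207.700°.

207.7°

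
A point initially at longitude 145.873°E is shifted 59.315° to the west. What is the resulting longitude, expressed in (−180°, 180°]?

86.558°E

Start at +145.873°; shift −59.315° → +86.558°.
+86.558° already lies in (−180°, 180°].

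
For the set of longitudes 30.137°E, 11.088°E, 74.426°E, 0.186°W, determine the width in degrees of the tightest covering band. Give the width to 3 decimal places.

74.612°

Sort the longitudes: -0.186°, +11.088°, +30.137°, +74.426°.
Eastward gaps between consecutive values (wrapping around): 11.274°, 19.049°, 44.289°, 285.388°.
Largest gap = 285.388° ⇒ minimal covering band is its complement: 360° − 285.388° = 74.612°.
Band runs from -0.186° eastward to +74.426°.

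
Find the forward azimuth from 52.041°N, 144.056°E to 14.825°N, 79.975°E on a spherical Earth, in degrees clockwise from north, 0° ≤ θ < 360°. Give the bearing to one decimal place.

Δλ = 79.975 − 144.056 = -64.081°.
θ = atan2( sin Δλ · cos φ₂ , cos φ₁ · sin φ₂ − sin φ₁ · cos φ₂ · cos Δλ )
  = atan2(-0.86947, -0.17578) = -101.429° → normalised to [0°, 360°): 258.571°.

258.6°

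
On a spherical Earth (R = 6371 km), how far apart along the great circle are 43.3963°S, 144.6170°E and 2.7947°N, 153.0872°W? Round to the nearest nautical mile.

4341 nmi

Δλ = -153.0872 − 144.6170 = -297.7042°; wrapped into (−180°, 180°]: 62.2958°.
Δφ = 2.7947 − -43.3963 = 46.1910°.
a = sin²(Δφ/2) + cos φ₁ · cos φ₂ · sin²(Δλ/2) = 0.348045.
c = 2·atan2(√a, √(1−a)) = 1.26200 rad → d = 6371·c ≈ 8040.22 km ≈ 4341.37 nmi.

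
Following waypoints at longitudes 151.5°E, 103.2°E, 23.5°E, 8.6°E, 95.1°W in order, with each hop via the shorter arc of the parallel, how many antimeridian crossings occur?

Leg 1: +151.5° → +103.2°, shortest Δλ = -48.3° (west) — does not cross 180°.
Leg 2: +103.2° → +23.5°, shortest Δλ = -79.7° (west) — does not cross 180°.
Leg 3: +23.5° → +8.6°, shortest Δλ = -14.9° (west) — does not cross 180°.
Leg 4: +8.6° → -95.1°, shortest Δλ = -103.7° (west) — does not cross 180°.
Total crossings: 0.

0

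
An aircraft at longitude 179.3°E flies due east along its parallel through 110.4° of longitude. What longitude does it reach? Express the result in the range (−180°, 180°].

Start at +179.3°; shift +110.4° → +289.7°.
+289.7° lies outside (−180°, 180°]; subtract 360° → -70.3°.

70.3°W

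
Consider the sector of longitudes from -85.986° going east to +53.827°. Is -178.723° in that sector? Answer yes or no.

Band width going east from -85.986° to +53.827°: ((53.827 − -85.986) mod 360) = 139.813°.
Offset of -178.723° east of the west edge: ((-178.723 − -85.986) mod 360) = 267.263°.
267.263° > 139.813° ⇒ outside.

No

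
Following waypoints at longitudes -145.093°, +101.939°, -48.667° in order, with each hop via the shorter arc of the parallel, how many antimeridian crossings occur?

Leg 1: -145.093° → +101.939°, shortest Δλ = -112.968° (west) — crosses 180°.
Leg 2: +101.939° → -48.667°, shortest Δλ = -150.606° (west) — does not cross 180°.
Total crossings: 1.

1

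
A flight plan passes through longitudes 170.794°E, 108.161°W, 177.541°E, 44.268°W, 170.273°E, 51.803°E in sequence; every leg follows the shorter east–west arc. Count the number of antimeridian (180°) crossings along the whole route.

4

Leg 1: +170.794° → -108.161°, shortest Δλ = 81.045° (east) — crosses 180°.
Leg 2: -108.161° → +177.541°, shortest Δλ = -74.298° (west) — crosses 180°.
Leg 3: +177.541° → -44.268°, shortest Δλ = 138.191° (east) — crosses 180°.
Leg 4: -44.268° → +170.273°, shortest Δλ = -145.459° (west) — crosses 180°.
Leg 5: +170.273° → +51.803°, shortest Δλ = -118.47° (west) — does not cross 180°.
Total crossings: 4.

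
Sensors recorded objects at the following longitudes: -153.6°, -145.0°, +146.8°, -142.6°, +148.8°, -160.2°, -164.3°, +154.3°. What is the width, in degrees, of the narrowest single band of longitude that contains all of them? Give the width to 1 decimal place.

70.6°

Sort the longitudes: -164.3°, -160.2°, -153.6°, -145.0°, -142.6°, +146.8°, +148.8°, +154.3°.
Eastward gaps between consecutive values (wrapping around): 4.1°, 6.6°, 8.6°, 2.4°, 289.4°, 2.0°, 5.5°, 41.4°.
Largest gap = 289.4° ⇒ minimal covering band is its complement: 360° − 289.4° = 70.6°.
Band runs from +146.8° eastward to -142.6°, crossing the antimeridian.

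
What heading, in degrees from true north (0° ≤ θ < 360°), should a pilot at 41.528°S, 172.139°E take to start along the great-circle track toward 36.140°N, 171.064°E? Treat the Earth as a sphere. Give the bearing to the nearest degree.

359°

Δλ = 171.064 − 172.139 = -1.075°.
θ = atan2( sin Δλ · cos φ₂ , cos φ₁ · sin φ₂ − sin φ₁ · cos φ₂ · cos Δλ )
  = atan2(-0.01515, 0.97683) = -0.889° → normalised to [0°, 360°): 359.111°.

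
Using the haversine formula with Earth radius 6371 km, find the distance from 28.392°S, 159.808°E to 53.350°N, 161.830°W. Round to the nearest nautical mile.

5300 nmi

Δλ = -161.830 − 159.808 = -321.638°; wrapped into (−180°, 180°]: 38.362°.
Δφ = 53.350 − -28.392 = 81.742°.
a = sin²(Δφ/2) + cos φ₁ · cos φ₂ · sin²(Δλ/2) = 0.484870.
c = 2·atan2(√a, √(1−a)) = 1.54053 rad → d = 6371·c ≈ 9814.73 km ≈ 5299.53 nmi.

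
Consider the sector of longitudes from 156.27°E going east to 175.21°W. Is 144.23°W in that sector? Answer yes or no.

Band width going east from +156.27° to -175.21°: ((-175.21 − 156.27) mod 360) = 28.52°.
Offset of -144.23° east of the west edge: ((-144.23 − 156.27) mod 360) = 59.50°.
59.50° > 28.52° ⇒ outside.

No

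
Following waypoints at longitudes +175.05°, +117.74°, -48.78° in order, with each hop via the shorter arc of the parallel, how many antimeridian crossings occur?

0

Leg 1: +175.05° → +117.74°, shortest Δλ = -57.31° (west) — does not cross 180°.
Leg 2: +117.74° → -48.78°, shortest Δλ = -166.52° (west) — does not cross 180°.
Total crossings: 0.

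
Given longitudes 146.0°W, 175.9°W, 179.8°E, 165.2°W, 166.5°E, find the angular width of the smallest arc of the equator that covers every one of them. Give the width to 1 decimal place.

Sort the longitudes: -175.9°, -165.2°, -146.0°, +166.5°, +179.8°.
Eastward gaps between consecutive values (wrapping around): 10.7°, 19.2°, 312.5°, 13.3°, 4.3°.
Largest gap = 312.5° ⇒ minimal covering band is its complement: 360° − 312.5° = 47.5°.
Band runs from +166.5° eastward to -146.0°, crossing the antimeridian.

47.5°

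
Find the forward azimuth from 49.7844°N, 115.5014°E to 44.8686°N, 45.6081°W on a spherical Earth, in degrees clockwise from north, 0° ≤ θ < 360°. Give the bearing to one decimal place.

Δλ = -45.6081 − 115.5014 = -161.1095°.
θ = atan2( sin Δλ · cos φ₂ , cos φ₁ · sin φ₂ − sin φ₁ · cos φ₂ · cos Δλ )
  = atan2(-0.22946, 0.96755) = -13.341° → normalised to [0°, 360°): 346.659°.

346.7°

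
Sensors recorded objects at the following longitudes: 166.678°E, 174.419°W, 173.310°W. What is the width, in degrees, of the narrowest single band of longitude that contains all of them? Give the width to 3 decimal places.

20.012°

Sort the longitudes: -174.419°, -173.310°, +166.678°.
Eastward gaps between consecutive values (wrapping around): 1.109°, 339.988°, 18.903°.
Largest gap = 339.988° ⇒ minimal covering band is its complement: 360° − 339.988° = 20.012°.
Band runs from +166.678° eastward to -173.310°, crossing the antimeridian.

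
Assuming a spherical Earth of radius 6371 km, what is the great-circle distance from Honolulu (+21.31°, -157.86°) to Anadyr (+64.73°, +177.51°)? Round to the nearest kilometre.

5155 km

Δλ = 177.51 − -157.86 = 335.37°; wrapped into (−180°, 180°]: -24.63°.
Δφ = 64.73 − 21.31 = 43.42°.
a = sin²(Δφ/2) + cos φ₁ · cos φ₂ · sin²(Δλ/2) = 0.154924.
c = 2·atan2(√a, √(1−a)) = 0.80910 rad → d = 6371·c ≈ 5154.76 km.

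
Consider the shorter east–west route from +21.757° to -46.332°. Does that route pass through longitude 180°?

Signed shortest Δλ = ((-46.332 − 21.757 + 180) mod 360) − 180 = -68.089°.
Going west by 68.089° from +21.757° reaches -46.332° without touching 180°.

No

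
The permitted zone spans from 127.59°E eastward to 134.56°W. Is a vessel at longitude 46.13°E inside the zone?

No

Band width going east from +127.59° to -134.56°: ((-134.56 − 127.59) mod 360) = 97.85°.
Offset of +46.13° east of the west edge: ((46.13 − 127.59) mod 360) = 278.54°.
278.54° > 97.85° ⇒ outside.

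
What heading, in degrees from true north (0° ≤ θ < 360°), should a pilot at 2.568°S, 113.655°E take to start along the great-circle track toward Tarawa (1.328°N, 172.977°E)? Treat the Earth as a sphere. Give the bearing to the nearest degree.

Δλ = 172.977 − 113.655 = 59.322°.
θ = atan2( sin Δλ · cos φ₂ , cos φ₁ · sin φ₂ − sin φ₁ · cos φ₂ · cos Δλ )
  = atan2(0.85982, 0.04601) = 86.937° → normalised to [0°, 360°): 86.937°.

87°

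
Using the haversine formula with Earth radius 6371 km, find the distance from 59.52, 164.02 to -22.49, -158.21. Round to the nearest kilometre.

Δλ = -158.21 − 164.02 = -322.23°; wrapped into (−180°, 180°]: 37.77°.
Δφ = -22.49 − 59.52 = -82.01°.
a = sin²(Δφ/2) + cos φ₁ · cos φ₂ · sin²(Δλ/2) = 0.479598.
c = 2·atan2(√a, √(1−a)) = 1.52998 rad → d = 6371·c ≈ 9747.51 km.

9748 km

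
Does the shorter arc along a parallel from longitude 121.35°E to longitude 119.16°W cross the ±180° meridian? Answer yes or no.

Naïve |-119.16 − 121.35| = 240.51° > 180°, so the shorter arc goes the other way round — across 180°.
Signed shortest Δλ = ((-119.16 − 121.35 + 180) mod 360) − 180 = 119.49°.
Going east by 119.49° from +121.35° passes through 180° before reaching -119.16°.

Yes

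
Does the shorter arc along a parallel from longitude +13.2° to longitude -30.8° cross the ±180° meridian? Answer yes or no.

No

Signed shortest Δλ = ((-30.8 − 13.2 + 180) mod 360) − 180 = -44.0°.
Going west by 44.0° from +13.2° reaches -30.8° without touching 180°.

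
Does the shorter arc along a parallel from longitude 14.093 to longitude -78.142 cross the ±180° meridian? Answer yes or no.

No

Signed shortest Δλ = ((-78.142 − 14.093 + 180) mod 360) − 180 = -92.235°.
Going west by 92.235° from +14.093° reaches -78.142° without touching 180°.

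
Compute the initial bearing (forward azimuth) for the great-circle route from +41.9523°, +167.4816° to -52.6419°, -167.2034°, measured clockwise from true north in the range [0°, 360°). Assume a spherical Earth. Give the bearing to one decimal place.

164.8°

Δλ = -167.2034 − 167.4816 = -334.6850°; wrapped into (−180°, 180°]: 25.3150°.
θ = atan2( sin Δλ · cos φ₂ , cos φ₁ · sin φ₂ − sin φ₁ · cos φ₂ · cos Δλ )
  = atan2(0.25946, -0.95783) = 164.843° → normalised to [0°, 360°): 164.843°.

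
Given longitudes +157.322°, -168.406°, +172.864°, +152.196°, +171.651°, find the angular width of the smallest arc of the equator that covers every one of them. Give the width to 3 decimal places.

39.398°

Sort the longitudes: -168.406°, +152.196°, +157.322°, +171.651°, +172.864°.
Eastward gaps between consecutive values (wrapping around): 320.602°, 5.126°, 14.329°, 1.213°, 18.730°.
Largest gap = 320.602° ⇒ minimal covering band is its complement: 360° − 320.602° = 39.398°.
Band runs from +152.196° eastward to -168.406°, crossing the antimeridian.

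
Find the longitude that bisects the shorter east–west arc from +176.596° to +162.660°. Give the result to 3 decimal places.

Signed shortest Δλ from +176.596° to +162.660° is -13.936°.
Midpoint longitude = +176.596° + (-13.936°)/2 = +176.596° − 6.968° = +169.628°.

+169.628°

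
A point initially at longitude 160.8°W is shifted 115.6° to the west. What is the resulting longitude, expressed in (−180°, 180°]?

Start at -160.8°; shift −115.6° → -276.4°.
-276.4° lies outside (−180°, 180°]; add 360° → +83.6°.

83.6°E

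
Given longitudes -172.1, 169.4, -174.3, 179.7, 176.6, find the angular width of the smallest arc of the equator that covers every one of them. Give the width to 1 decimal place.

Sort the longitudes: -174.3°, -172.1°, +169.4°, +176.6°, +179.7°.
Eastward gaps between consecutive values (wrapping around): 2.2°, 341.5°, 7.2°, 3.1°, 6.0°.
Largest gap = 341.5° ⇒ minimal covering band is its complement: 360° − 341.5° = 18.5°.
Band runs from +169.4° eastward to -172.1°, crossing the antimeridian.

18.5°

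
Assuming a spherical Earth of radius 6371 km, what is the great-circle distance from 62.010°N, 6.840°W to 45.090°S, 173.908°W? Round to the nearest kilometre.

Δλ = -173.908 − -6.840 = -167.068°.
Δφ = -45.090 − 62.010 = -107.100°.
a = sin²(Δφ/2) + cos φ₁ · cos φ₂ · sin²(Δλ/2) = 0.974154.
c = 2·atan2(√a, √(1−a)) = 2.81866 rad → d = 6371·c ≈ 17957.67 km.

17958 km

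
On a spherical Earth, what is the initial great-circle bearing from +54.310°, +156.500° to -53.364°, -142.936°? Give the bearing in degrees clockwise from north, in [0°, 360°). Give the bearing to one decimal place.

143.7°

Δλ = -142.936 − 156.500 = -299.436°; wrapped into (−180°, 180°]: 60.564°.
θ = atan2( sin Δλ · cos φ₂ , cos φ₁ · sin φ₂ − sin φ₁ · cos φ₂ · cos Δλ )
  = atan2(0.51969, -0.70633) = 143.656° → normalised to [0°, 360°): 143.656°.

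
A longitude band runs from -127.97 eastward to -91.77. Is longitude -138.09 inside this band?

Band width going east from -127.97° to -91.77°: ((-91.77 − -127.97) mod 360) = 36.20°.
Offset of -138.09° east of the west edge: ((-138.09 − -127.97) mod 360) = 349.88°.
349.88° > 36.20° ⇒ outside.

No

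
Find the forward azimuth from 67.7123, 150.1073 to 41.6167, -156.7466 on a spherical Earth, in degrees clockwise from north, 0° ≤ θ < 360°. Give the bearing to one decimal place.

105.2°

Δλ = -156.7466 − 150.1073 = -306.8539°; wrapped into (−180°, 180°]: 53.1461°.
θ = atan2( sin Δλ · cos φ₂ , cos φ₁ · sin φ₂ − sin φ₁ · cos φ₂ · cos Δλ )
  = atan2(0.59821, -0.16301) = 105.243° → normalised to [0°, 360°): 105.243°.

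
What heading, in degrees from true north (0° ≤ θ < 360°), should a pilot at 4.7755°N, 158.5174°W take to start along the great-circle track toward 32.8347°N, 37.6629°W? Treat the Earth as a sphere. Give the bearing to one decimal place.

Δλ = -37.6629 − -158.5174 = 120.8545°.
θ = atan2( sin Δλ · cos φ₂ , cos φ₁ · sin φ₂ − sin φ₁ · cos φ₂ · cos Δλ )
  = atan2(0.72132, 0.57621) = 51.381° → normalised to [0°, 360°): 51.381°.

51.4°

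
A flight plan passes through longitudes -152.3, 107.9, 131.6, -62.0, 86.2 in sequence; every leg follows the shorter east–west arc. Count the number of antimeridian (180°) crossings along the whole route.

2

Leg 1: -152.3° → +107.9°, shortest Δλ = -99.8° (west) — crosses 180°.
Leg 2: +107.9° → +131.6°, shortest Δλ = 23.7° (east) — does not cross 180°.
Leg 3: +131.6° → -62.0°, shortest Δλ = 166.4° (east) — crosses 180°.
Leg 4: -62.0° → +86.2°, shortest Δλ = 148.2° (east) — does not cross 180°.
Total crossings: 2.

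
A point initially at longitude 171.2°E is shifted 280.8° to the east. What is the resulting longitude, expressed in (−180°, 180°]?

92.0°E

Start at +171.2°; shift +280.8° → +452.0°.
+452.0° lies outside (−180°, 180°]; subtract 360° → +92.0°.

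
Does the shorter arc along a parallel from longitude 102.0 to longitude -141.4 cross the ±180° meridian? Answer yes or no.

Naïve |-141.4 − 102.0| = 243.4° > 180°, so the shorter arc goes the other way round — across 180°.
Signed shortest Δλ = ((-141.4 − 102.0 + 180) mod 360) − 180 = 116.6°.
Going east by 116.6° from +102.0° passes through 180° before reaching -141.4°.

Yes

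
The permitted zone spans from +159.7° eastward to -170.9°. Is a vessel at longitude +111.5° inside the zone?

Band width going east from +159.7° to -170.9°: ((-170.9 − 159.7) mod 360) = 29.4°.
Offset of +111.5° east of the west edge: ((111.5 − 159.7) mod 360) = 311.8°.
311.8° > 29.4° ⇒ outside.

No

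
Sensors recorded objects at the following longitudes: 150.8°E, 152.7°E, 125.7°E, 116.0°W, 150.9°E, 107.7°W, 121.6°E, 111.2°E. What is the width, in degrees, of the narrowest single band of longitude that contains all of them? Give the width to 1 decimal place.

Sort the longitudes: -116.0°, -107.7°, +111.2°, +121.6°, +125.7°, +150.8°, +150.9°, +152.7°.
Eastward gaps between consecutive values (wrapping around): 8.3°, 218.9°, 10.4°, 4.1°, 25.1°, 0.1°, 1.8°, 91.3°.
Largest gap = 218.9° ⇒ minimal covering band is its complement: 360° − 218.9° = 141.1°.
Band runs from +111.2° eastward to -107.7°, crossing the antimeridian.

141.1°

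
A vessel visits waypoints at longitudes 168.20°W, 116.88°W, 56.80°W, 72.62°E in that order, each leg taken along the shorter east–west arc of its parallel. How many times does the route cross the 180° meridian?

Leg 1: -168.20° → -116.88°, shortest Δλ = 51.32° (east) — does not cross 180°.
Leg 2: -116.88° → -56.80°, shortest Δλ = 60.08° (east) — does not cross 180°.
Leg 3: -56.80° → +72.62°, shortest Δλ = 129.42° (east) — does not cross 180°.
Total crossings: 0.

0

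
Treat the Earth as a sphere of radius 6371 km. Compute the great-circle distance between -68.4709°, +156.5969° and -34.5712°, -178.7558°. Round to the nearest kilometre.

4073 km

Δλ = -178.7558 − 156.5969 = -335.3527°; wrapped into (−180°, 180°]: 24.6473°.
Δφ = -34.5712 − -68.4709 = 33.8997°.
a = sin²(Δφ/2) + cos φ₁ · cos φ₂ · sin²(Δλ/2) = 0.098758.
c = 2·atan2(√a, √(1−a)) = 0.63935 rad → d = 6371·c ≈ 4073.29 km.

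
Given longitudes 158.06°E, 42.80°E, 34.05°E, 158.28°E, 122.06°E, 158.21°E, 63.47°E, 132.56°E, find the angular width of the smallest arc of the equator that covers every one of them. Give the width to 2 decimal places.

124.23°

Sort the longitudes: +34.05°, +42.80°, +63.47°, +122.06°, +132.56°, +158.06°, +158.21°, +158.28°.
Eastward gaps between consecutive values (wrapping around): 8.75°, 20.67°, 58.59°, 10.50°, 25.50°, 0.15°, 0.07°, 235.77°.
Largest gap = 235.77° ⇒ minimal covering band is its complement: 360° − 235.77° = 124.23°.
Band runs from +34.05° eastward to +158.28°.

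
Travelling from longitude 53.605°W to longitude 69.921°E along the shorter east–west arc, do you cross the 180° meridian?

No

Signed shortest Δλ = ((69.921 − -53.605 + 180) mod 360) − 180 = 123.526°.
Going east by 123.526° from -53.605° reaches +69.921° without touching 180°.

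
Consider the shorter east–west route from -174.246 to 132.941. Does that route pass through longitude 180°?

Naïve |132.941 − -174.246| = 307.187° > 180°, so the shorter arc goes the other way round — across 180°.
Signed shortest Δλ = ((132.941 − -174.246 + 180) mod 360) − 180 = -52.813°.
Going west by 52.813° from -174.246° passes through 180° before reaching +132.941°.

Yes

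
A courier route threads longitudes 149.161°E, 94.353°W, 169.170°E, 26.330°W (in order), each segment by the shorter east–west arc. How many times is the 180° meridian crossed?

Leg 1: +149.161° → -94.353°, shortest Δλ = 116.486° (east) — crosses 180°.
Leg 2: -94.353° → +169.170°, shortest Δλ = -96.477° (west) — crosses 180°.
Leg 3: +169.170° → -26.330°, shortest Δλ = 164.5° (east) — crosses 180°.
Total crossings: 3.

3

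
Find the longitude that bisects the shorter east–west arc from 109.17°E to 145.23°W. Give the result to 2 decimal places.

Signed shortest Δλ from +109.17° to -145.23° is +105.60°.
Midpoint longitude = +109.17° + (+105.60°)/2 = +109.17° + 52.80° = +161.97°.
(The naïve average (+109.17 + -145.23)/2 = -18.03° is on the wrong side of the globe.)

161.97°E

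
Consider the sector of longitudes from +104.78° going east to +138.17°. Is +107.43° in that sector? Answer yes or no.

Band width going east from +104.78° to +138.17°: ((138.17 − 104.78) mod 360) = 33.39°.
Offset of +107.43° east of the west edge: ((107.43 − 104.78) mod 360) = 2.65°.
2.65° ≤ 33.39° ⇒ inside.

Yes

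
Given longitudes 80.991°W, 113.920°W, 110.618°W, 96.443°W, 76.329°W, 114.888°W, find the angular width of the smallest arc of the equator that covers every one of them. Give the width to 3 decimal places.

Sort the longitudes: -114.888°, -113.920°, -110.618°, -96.443°, -80.991°, -76.329°.
Eastward gaps between consecutive values (wrapping around): 0.968°, 3.302°, 14.175°, 15.452°, 4.662°, 321.441°.
Largest gap = 321.441° ⇒ minimal covering band is its complement: 360° − 321.441° = 38.559°.
Band runs from -114.888° eastward to -76.329°.

38.559°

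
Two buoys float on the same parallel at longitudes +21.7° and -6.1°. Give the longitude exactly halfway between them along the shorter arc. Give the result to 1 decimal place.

+7.8°

Signed shortest Δλ from +21.7° to -6.1° is -27.8°.
Midpoint longitude = +21.7° + (-27.8°)/2 = +21.7° − 13.9° = +7.8°.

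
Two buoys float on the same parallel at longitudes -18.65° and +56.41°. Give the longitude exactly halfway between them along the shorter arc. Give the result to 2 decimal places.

Signed shortest Δλ from -18.65° to +56.41° is +75.06°.
Midpoint longitude = -18.65° + (+75.06°)/2 = -18.65° + 37.53° = +18.88°.

+18.88°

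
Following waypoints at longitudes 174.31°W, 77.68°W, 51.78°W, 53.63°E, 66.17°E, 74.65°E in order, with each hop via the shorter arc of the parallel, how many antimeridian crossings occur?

0

Leg 1: -174.31° → -77.68°, shortest Δλ = 96.63° (east) — does not cross 180°.
Leg 2: -77.68° → -51.78°, shortest Δλ = 25.9° (east) — does not cross 180°.
Leg 3: -51.78° → +53.63°, shortest Δλ = 105.41° (east) — does not cross 180°.
Leg 4: +53.63° → +66.17°, shortest Δλ = 12.54° (east) — does not cross 180°.
Leg 5: +66.17° → +74.65°, shortest Δλ = 8.48° (east) — does not cross 180°.
Total crossings: 0.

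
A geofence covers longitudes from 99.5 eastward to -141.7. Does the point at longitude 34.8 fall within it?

Band width going east from +99.5° to -141.7°: ((-141.7 − 99.5) mod 360) = 118.8°.
Offset of +34.8° east of the west edge: ((34.8 − 99.5) mod 360) = 295.3°.
295.3° > 118.8° ⇒ outside.

No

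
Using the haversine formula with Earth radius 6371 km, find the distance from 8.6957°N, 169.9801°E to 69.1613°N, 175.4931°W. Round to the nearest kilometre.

6805 km

Δλ = -175.4931 − 169.9801 = -345.4732°; wrapped into (−180°, 180°]: 14.5268°.
Δφ = 69.1613 − 8.6957 = 60.4656°.
a = sin²(Δφ/2) + cos φ₁ · cos φ₂ · sin²(Δλ/2) = 0.259148.
c = 2·atan2(√a, √(1−a)) = 1.06820 rad → d = 6371·c ≈ 6805.49 km.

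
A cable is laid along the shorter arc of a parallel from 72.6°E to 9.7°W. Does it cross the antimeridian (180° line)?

No

Signed shortest Δλ = ((-9.7 − 72.6 + 180) mod 360) − 180 = -82.3°.
Going west by 82.3° from +72.6° reaches -9.7° without touching 180°.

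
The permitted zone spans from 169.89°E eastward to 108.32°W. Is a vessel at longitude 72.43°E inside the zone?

No

Band width going east from +169.89° to -108.32°: ((-108.32 − 169.89) mod 360) = 81.79°.
Offset of +72.43° east of the west edge: ((72.43 − 169.89) mod 360) = 262.54°.
262.54° > 81.79° ⇒ outside.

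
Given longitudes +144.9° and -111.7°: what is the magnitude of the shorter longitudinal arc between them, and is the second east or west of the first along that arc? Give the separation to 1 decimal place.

Raw difference: -111.7 − 144.9 = -256.6°.
Normalise into (−180°, 180°]: -256.6° + 360° = 103.4°.
Positive ⇒ the second point lies to the east; separation 103.4°.

103.4° east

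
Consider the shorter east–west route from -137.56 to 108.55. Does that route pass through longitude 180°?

Naïve |108.55 − -137.56| = 246.11° > 180°, so the shorter arc goes the other way round — across 180°.
Signed shortest Δλ = ((108.55 − -137.56 + 180) mod 360) − 180 = -113.89°.
Going west by 113.89° from -137.56° passes through 180° before reaching +108.55°.

Yes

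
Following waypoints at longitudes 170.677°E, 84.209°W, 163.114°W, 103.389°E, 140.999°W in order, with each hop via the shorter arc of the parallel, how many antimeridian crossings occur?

3

Leg 1: +170.677° → -84.209°, shortest Δλ = 105.114° (east) — crosses 180°.
Leg 2: -84.209° → -163.114°, shortest Δλ = -78.905° (west) — does not cross 180°.
Leg 3: -163.114° → +103.389°, shortest Δλ = -93.497° (west) — crosses 180°.
Leg 4: +103.389° → -140.999°, shortest Δλ = 115.612° (east) — crosses 180°.
Total crossings: 3.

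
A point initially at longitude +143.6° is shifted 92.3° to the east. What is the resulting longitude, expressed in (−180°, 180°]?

-124.1°

Start at +143.6°; shift +92.3° → +235.9°.
+235.9° lies outside (−180°, 180°]; subtract 360° → -124.1°.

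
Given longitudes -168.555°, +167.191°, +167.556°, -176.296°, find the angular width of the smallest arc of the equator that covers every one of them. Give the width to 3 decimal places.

24.254°

Sort the longitudes: -176.296°, -168.555°, +167.191°, +167.556°.
Eastward gaps between consecutive values (wrapping around): 7.741°, 335.746°, 0.365°, 16.148°.
Largest gap = 335.746° ⇒ minimal covering band is its complement: 360° − 335.746° = 24.254°.
Band runs from +167.191° eastward to -168.555°, crossing the antimeridian.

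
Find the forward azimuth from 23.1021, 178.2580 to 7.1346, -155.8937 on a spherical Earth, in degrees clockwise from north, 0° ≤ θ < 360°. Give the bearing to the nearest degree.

Δλ = -155.8937 − 178.2580 = -334.1517°; wrapped into (−180°, 180°]: 25.8483°.
θ = atan2( sin Δλ · cos φ₂ , cos φ₁ · sin φ₂ − sin φ₁ · cos φ₂ · cos Δλ )
  = atan2(0.43261, -0.23614) = 118.628° → normalised to [0°, 360°): 118.628°.

119°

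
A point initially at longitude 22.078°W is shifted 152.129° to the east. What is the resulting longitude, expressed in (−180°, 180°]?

Start at -22.078°; shift +152.129° → +130.051°.
+130.051° already lies in (−180°, 180°].

130.051°E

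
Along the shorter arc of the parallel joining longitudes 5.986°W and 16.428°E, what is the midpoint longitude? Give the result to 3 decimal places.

5.221°E

Signed shortest Δλ from -5.986° to +16.428° is +22.414°.
Midpoint longitude = -5.986° + (+22.414°)/2 = -5.986° + 11.207° = +5.221°.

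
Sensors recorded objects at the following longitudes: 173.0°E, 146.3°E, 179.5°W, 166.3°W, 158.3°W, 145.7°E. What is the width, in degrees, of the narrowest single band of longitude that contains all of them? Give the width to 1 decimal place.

Sort the longitudes: -179.5°, -166.3°, -158.3°, +145.7°, +146.3°, +173.0°.
Eastward gaps between consecutive values (wrapping around): 13.2°, 8.0°, 304.0°, 0.6°, 26.7°, 7.5°.
Largest gap = 304.0° ⇒ minimal covering band is its complement: 360° − 304.0° = 56.0°.
Band runs from +145.7° eastward to -158.3°, crossing the antimeridian.

56.0°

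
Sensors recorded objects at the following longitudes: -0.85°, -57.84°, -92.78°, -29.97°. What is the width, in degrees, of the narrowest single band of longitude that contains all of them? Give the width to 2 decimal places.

Sort the longitudes: -92.78°, -57.84°, -29.97°, -0.85°.
Eastward gaps between consecutive values (wrapping around): 34.94°, 27.87°, 29.12°, 268.07°.
Largest gap = 268.07° ⇒ minimal covering band is its complement: 360° − 268.07° = 91.93°.
Band runs from -92.78° eastward to -0.85°.

91.93°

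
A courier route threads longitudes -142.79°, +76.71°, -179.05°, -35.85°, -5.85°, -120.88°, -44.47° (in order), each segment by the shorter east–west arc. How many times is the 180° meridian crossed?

Leg 1: -142.79° → +76.71°, shortest Δλ = -140.5° (west) — crosses 180°.
Leg 2: +76.71° → -179.05°, shortest Δλ = 104.24° (east) — crosses 180°.
Leg 3: -179.05° → -35.85°, shortest Δλ = 143.2° (east) — does not cross 180°.
Leg 4: -35.85° → -5.85°, shortest Δλ = 30.0° (east) — does not cross 180°.
Leg 5: -5.85° → -120.88°, shortest Δλ = -115.03° (west) — does not cross 180°.
Leg 6: -120.88° → -44.47°, shortest Δλ = 76.41° (east) — does not cross 180°.
Total crossings: 2.

2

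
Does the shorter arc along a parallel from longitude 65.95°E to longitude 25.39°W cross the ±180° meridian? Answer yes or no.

Signed shortest Δλ = ((-25.39 − 65.95 + 180) mod 360) − 180 = -91.34°.
Going west by 91.34° from +65.95° reaches -25.39° without touching 180°.

No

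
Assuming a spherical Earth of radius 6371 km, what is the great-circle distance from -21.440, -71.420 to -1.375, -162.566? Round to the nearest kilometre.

Δλ = -162.566 − -71.420 = -91.146°.
Δφ = -1.375 − -21.440 = 20.065°.
a = sin²(Δφ/2) + cos φ₁ · cos φ₂ · sin²(Δλ/2) = 0.504920.
c = 2·atan2(√a, √(1−a)) = 1.58064 rad → d = 6371·c ≈ 10070.23 km.

10070 km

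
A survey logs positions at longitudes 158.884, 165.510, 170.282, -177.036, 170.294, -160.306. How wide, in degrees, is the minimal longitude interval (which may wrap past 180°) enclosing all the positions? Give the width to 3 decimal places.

Sort the longitudes: -177.036°, -160.306°, +158.884°, +165.510°, +170.282°, +170.294°.
Eastward gaps between consecutive values (wrapping around): 16.730°, 319.190°, 6.626°, 4.772°, 0.012°, 12.670°.
Largest gap = 319.190° ⇒ minimal covering band is its complement: 360° − 319.190° = 40.810°.
Band runs from +158.884° eastward to -160.306°, crossing the antimeridian.

40.810°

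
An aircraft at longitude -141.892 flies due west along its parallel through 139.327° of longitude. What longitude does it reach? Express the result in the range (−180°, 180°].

+78.781°

Start at -141.892°; shift −139.327° → -281.219°.
-281.219° lies outside (−180°, 180°]; add 360° → +78.781°.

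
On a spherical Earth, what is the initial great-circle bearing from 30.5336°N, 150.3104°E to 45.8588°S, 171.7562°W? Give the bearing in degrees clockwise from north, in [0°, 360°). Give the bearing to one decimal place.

154.5°

Δλ = -171.7562 − 150.3104 = -322.0666°; wrapped into (−180°, 180°]: 37.9334°.
θ = atan2( sin Δλ · cos φ₂ , cos φ₁ · sin φ₂ − sin φ₁ · cos φ₂ · cos Δλ )
  = atan2(0.42813, -0.89718) = 154.490° → normalised to [0°, 360°): 154.490°.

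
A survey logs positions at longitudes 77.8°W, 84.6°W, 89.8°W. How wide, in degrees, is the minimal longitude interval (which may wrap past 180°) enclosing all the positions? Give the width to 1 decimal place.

12.0°

Sort the longitudes: -89.8°, -84.6°, -77.8°.
Eastward gaps between consecutive values (wrapping around): 5.2°, 6.8°, 348.0°.
Largest gap = 348.0° ⇒ minimal covering band is its complement: 360° − 348.0° = 12.0°.
Band runs from -89.8° eastward to -77.8°.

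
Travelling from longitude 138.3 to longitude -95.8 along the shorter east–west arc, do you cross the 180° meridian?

Naïve |-95.8 − 138.3| = 234.1° > 180°, so the shorter arc goes the other way round — across 180°.
Signed shortest Δλ = ((-95.8 − 138.3 + 180) mod 360) − 180 = 125.9°.
Going east by 125.9° from +138.3° passes through 180° before reaching -95.8°.

Yes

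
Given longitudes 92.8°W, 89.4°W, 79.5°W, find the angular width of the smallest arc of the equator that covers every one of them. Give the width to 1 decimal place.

13.3°

Sort the longitudes: -92.8°, -89.4°, -79.5°.
Eastward gaps between consecutive values (wrapping around): 3.4°, 9.9°, 346.7°.
Largest gap = 346.7° ⇒ minimal covering band is its complement: 360° − 346.7° = 13.3°.
Band runs from -92.8° eastward to -79.5°.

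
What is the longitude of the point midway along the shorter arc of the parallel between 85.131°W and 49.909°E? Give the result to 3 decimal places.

Signed shortest Δλ from -85.131° to +49.909° is +135.040°.
Midpoint longitude = -85.131° + (+135.040°)/2 = -85.131° + 67.520° = -17.611°.

17.611°W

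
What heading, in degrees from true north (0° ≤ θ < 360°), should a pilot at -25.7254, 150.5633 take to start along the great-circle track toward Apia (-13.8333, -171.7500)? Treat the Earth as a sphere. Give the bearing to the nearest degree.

79°

Δλ = -171.7500 − 150.5633 = -322.3133°; wrapped into (−180°, 180°]: 37.6867°.
θ = atan2( sin Δλ · cos φ₂ , cos φ₁ · sin φ₂ − sin φ₁ · cos φ₂ · cos Δλ )
  = atan2(0.59361, 0.11814) = 78.744° → normalised to [0°, 360°): 78.744°.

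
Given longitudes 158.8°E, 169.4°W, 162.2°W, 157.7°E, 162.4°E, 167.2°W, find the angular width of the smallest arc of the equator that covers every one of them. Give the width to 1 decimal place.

Sort the longitudes: -169.4°, -167.2°, -162.2°, +157.7°, +158.8°, +162.4°.
Eastward gaps between consecutive values (wrapping around): 2.2°, 5.0°, 319.9°, 1.1°, 3.6°, 28.2°.
Largest gap = 319.9° ⇒ minimal covering band is its complement: 360° − 319.9° = 40.1°.
Band runs from +157.7° eastward to -162.2°, crossing the antimeridian.

40.1°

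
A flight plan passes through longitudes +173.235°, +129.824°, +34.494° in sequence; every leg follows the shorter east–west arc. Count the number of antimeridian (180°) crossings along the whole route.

Leg 1: +173.235° → +129.824°, shortest Δλ = -43.411° (west) — does not cross 180°.
Leg 2: +129.824° → +34.494°, shortest Δλ = -95.33° (west) — does not cross 180°.
Total crossings: 0.

0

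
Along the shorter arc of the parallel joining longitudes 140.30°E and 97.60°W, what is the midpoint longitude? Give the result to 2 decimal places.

158.65°W

Signed shortest Δλ from +140.30° to -97.60° is +122.10°.
Midpoint longitude = +140.30° + (+122.10°)/2 = +140.30° + 61.05° = +201.35°.
Normalise into (−180°, 180°]: -158.65°.
(The naïve average (+140.30 + -97.60)/2 = 21.35° is on the wrong side of the globe.)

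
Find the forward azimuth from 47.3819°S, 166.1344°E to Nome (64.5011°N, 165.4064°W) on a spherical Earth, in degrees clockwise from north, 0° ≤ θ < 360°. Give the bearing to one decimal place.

13.0°

Δλ = -165.4064 − 166.1344 = -331.5408°; wrapped into (−180°, 180°]: 28.4592°.
θ = atan2( sin Δλ · cos φ₂ , cos φ₁ · sin φ₂ − sin φ₁ · cos φ₂ · cos Δλ )
  = atan2(0.20514, 0.88966) = 12.985° → normalised to [0°, 360°): 12.985°.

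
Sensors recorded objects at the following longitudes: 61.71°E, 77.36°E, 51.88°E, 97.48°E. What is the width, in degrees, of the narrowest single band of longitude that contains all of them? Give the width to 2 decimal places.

Sort the longitudes: +51.88°, +61.71°, +77.36°, +97.48°.
Eastward gaps between consecutive values (wrapping around): 9.83°, 15.65°, 20.12°, 314.40°.
Largest gap = 314.40° ⇒ minimal covering band is its complement: 360° − 314.40° = 45.60°.
Band runs from +51.88° eastward to +97.48°.

45.60°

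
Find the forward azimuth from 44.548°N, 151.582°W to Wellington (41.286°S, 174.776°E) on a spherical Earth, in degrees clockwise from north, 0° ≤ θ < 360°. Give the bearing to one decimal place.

204.6°

Δλ = 174.776 − -151.582 = 326.358°; wrapped into (−180°, 180°]: -33.642°.
θ = atan2( sin Δλ · cos φ₂ , cos φ₁ · sin φ₂ − sin φ₁ · cos φ₂ · cos Δλ )
  = atan2(-0.41629, -0.90907) = -155.396° → normalised to [0°, 360°): 204.604°.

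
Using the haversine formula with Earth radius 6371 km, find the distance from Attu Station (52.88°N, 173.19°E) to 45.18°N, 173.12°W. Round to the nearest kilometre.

Δλ = -173.12 − 173.19 = -346.31°; wrapped into (−180°, 180°]: 13.69°.
Δφ = 45.18 − 52.88 = -7.70°.
a = sin²(Δφ/2) + cos φ₁ · cos φ₂ · sin²(Δλ/2) = 0.010551.
c = 2·atan2(√a, √(1−a)) = 0.20580 rad → d = 6371·c ≈ 1311.14 km.

1311 km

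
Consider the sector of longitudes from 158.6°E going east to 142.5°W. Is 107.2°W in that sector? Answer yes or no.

No

Band width going east from +158.6° to -142.5°: ((-142.5 − 158.6) mod 360) = 58.9°.
Offset of -107.2° east of the west edge: ((-107.2 − 158.6) mod 360) = 94.2°.
94.2° > 58.9° ⇒ outside.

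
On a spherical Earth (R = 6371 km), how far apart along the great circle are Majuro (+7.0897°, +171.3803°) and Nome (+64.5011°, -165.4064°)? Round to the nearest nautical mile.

3586 nmi

Δλ = -165.4064 − 171.3803 = -336.7867°; wrapped into (−180°, 180°]: 23.2133°.
Δφ = 64.5011 − 7.0897 = 57.4114°.
a = sin²(Δφ/2) + cos φ₁ · cos φ₂ · sin²(Δλ/2) = 0.247991.
c = 2·atan2(√a, √(1−a)) = 1.04255 rad → d = 6371·c ≈ 6642.09 km ≈ 3586.44 nmi.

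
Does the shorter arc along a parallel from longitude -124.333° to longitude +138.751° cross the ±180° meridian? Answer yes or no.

Yes

Naïve |138.751 − -124.333| = 263.084° > 180°, so the shorter arc goes the other way round — across 180°.
Signed shortest Δλ = ((138.751 − -124.333 + 180) mod 360) − 180 = -96.916°.
Going west by 96.916° from -124.333° passes through 180° before reaching +138.751°.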